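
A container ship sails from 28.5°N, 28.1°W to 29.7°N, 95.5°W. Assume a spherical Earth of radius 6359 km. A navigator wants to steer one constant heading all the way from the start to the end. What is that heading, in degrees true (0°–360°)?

Δψ = ln[tan(π/4+φ₂/2)/tan(π/4+φ₁/2)] = +0.0240
Δλ = -1.1764 rad (taken the short way round)
course = atan2(Δλ, Δψ) = 271.17°

271.2°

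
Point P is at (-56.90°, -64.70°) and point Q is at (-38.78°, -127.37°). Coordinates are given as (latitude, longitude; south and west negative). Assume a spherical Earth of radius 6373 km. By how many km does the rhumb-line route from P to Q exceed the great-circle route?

Great circle: cos σ = sin φ₁ sin φ₂ + cos φ₁ cos φ₂ cos Δλ,  σ = 0.7668 rad → d_gc = 4886.7 km
Rhumb line: Δψ = +0.4781, q = Δφ/Δψ = 0.6615, d_rh = R√(Δφ²+q²Δλ²) = 5032.1 km
Excess = 5032.1 − 4886.7 = 145.4 ≈ 145 km

145 km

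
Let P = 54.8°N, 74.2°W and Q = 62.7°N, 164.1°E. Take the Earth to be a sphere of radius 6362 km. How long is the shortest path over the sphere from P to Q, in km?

6001 km

cos σ = sin φ₁ sin φ₂ + cos φ₁ cos φ₂ cos Δλ
      = sin(54.80°)sin(62.70°) + cos(54.80°)cos(62.70°)cos(-121.70°) = 0.5872
σ = 54.041° → d = Rσ = 6362·0.94320 = 6001 km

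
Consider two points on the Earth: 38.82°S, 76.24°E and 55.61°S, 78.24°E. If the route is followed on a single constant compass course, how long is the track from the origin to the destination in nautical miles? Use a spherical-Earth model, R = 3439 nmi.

1011 nmi

Rhumb course C = atan2(Δλ, Δψ) with Δψ = ln[tan(π/4+φ₂/2)/tan(π/4+φ₁/2)] = -0.4367, Δλ = +0.0349 → C = 175.43°
d = R·|Δφ| / |cos C| = 3439·0.29304 / 0.99682 = 1011 nmi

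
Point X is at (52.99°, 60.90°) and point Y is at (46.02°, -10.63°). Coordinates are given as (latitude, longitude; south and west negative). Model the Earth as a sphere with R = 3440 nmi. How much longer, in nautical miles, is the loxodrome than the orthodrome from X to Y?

Great circle: cos σ = sin φ₁ sin φ₂ + cos φ₁ cos φ₂ cos Δλ,  σ = 0.7855 rad → d_gc = 2702.1 nmi
Rhumb line: Δψ = -0.1878, q = Δφ/Δψ = 0.6479, d_rh = R√(Δφ²+q²Δλ²) = 2813.7 nmi
Excess = 2813.7 − 2702.1 = 111.6 ≈ 112 nmi

112 nmi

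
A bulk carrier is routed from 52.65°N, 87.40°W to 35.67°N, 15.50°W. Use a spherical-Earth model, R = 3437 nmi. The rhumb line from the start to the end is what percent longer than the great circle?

3.6%

Great circle: σ = 0.9063 rad → d_gc = Rσ = 3114.9 nmi
Rhumb: Δφ = -0.2964, Δλ = +1.2549, Δψ = -0.4176, q = Δφ/Δψ = 0.7097 → d_rh = R√(Δφ²+q²Δλ²) = 3226.2 nmi
Excess = (3226.2 − 3114.9) / 3114.9 = 111.3 / 3114.9 = 3.57% ≈ 3.6%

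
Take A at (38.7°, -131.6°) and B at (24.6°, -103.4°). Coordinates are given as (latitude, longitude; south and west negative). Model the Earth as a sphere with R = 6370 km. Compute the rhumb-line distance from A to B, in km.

Rhumb course C = atan2(Δλ, Δψ) with Δψ = ln[tan(π/4+φ₂/2)/tan(π/4+φ₁/2)] = -0.2904, Δλ = +0.4922 → C = 120.54°
d = R·|Δφ| / |cos C| = 6370·0.24609 / 0.50814 = 3085 km

3085 km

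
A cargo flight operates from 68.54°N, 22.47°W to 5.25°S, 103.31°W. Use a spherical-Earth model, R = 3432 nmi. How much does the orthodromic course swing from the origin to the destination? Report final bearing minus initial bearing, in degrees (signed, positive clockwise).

Initial bearing θ₁ = atan2(sin Δλ cos φ₂, cos φ₁ sin φ₂ − sin φ₁ cos φ₂ cos Δλ) = 259.57°
Final bearing θ₂ = (initial bearing from the destination back to the start) + 180° = 201.18°
Δθ = θ₂ − θ₁ = -58.4°

-58.4°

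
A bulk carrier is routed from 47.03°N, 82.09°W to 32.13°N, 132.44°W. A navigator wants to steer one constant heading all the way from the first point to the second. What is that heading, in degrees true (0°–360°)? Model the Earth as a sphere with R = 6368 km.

Δψ = ln[tan(π/4+φ₂/2)/tan(π/4+φ₁/2)] = -0.3397
Δλ = -0.8788 rad (taken the short way round)
course = atan2(Δλ, Δψ) = 248.87°

248.9°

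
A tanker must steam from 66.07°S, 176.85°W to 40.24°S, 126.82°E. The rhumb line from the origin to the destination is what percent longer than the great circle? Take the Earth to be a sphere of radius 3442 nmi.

Great circle: σ = 0.7042 rad → d_gc = Rσ = 2423.9 nmi
Rhumb: Δφ = +0.4508, Δλ = -0.9831, Δψ = +0.7832, q = Δφ/Δψ = 0.5756 → d_rh = R√(Δφ²+q²Δλ²) = 2490.4 nmi
Excess = (2490.4 − 2423.9) / 2423.9 = 66.5 / 2423.9 = 2.74% ≈ 2.7%

2.7%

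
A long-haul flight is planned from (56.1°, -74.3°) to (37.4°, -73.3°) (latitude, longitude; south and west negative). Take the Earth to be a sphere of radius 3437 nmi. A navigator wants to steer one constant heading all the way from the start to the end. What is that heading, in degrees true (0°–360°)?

177.9°

Meridional parts: M(φ₁)=+1.1882, M(φ₂)=+0.7048 → ΔM = -0.4834;  Δλ = +0.0175 rad
tan C = Δλ / ΔM = -0.0361 → C = 177.93°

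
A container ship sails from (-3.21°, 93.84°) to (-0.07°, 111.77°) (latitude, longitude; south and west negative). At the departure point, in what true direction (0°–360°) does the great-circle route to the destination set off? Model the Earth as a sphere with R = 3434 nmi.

80.4°

N = sin Δλ·cos φ₂ = +0.3079;  D = cos φ₁ sin φ₂ − sin φ₁ cos φ₂ cos Δλ = +0.0521
initial course = atan2(N, D) = 80.40°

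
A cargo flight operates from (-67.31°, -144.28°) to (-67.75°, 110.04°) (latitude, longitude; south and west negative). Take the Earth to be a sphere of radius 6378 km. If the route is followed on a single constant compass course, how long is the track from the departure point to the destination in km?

4496 km

Δψ = ln[tan(π/4+φ₂/2)/tan(π/4+φ₁/2)] = -0.0201;  Δφ = -0.0077 rad,  Δλ = -1.8445 rad
q = Δφ/Δψ = 0.3822
d = R·√(Δφ² + q²Δλ²) = 6378·0.70497 = 4496 km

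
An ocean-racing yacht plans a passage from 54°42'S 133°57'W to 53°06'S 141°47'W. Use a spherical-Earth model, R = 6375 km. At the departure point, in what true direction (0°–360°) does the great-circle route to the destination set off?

θ = atan2( sin Δλ·cos φ₂ ,  cos φ₁ sin φ₂ − sin φ₁ cos φ₂ cos Δλ )
  = atan2(-0.0818, +0.0233) = 285.92°

285.9°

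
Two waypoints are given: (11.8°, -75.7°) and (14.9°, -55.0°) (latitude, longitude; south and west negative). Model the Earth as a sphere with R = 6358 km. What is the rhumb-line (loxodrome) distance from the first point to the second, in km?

2261 km

Δψ = ln[tan(π/4+φ₂/2)/tan(π/4+φ₁/2)] = +0.0556;  Δφ = +0.0541 rad,  Δλ = +0.3613 rad
q = Δφ/Δψ = 0.9728
d = R·√(Δφ² + q²Δλ²) = 6358·0.35561 = 2261 km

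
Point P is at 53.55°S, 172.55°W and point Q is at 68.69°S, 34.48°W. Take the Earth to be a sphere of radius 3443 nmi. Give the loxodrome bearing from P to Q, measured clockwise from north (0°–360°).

103.1°

Meridional parts: M(φ₁)=-1.1109, M(φ₂)=-1.6706 → ΔM = -0.5597;  Δλ = +2.4098 rad
tan C = Δλ / ΔM = -4.3056 → C = 103.08°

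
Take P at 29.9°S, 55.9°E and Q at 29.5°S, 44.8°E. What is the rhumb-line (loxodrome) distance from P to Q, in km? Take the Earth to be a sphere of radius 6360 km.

1071 km

Δψ = ln[tan(π/4+φ₂/2)/tan(π/4+φ₁/2)] = +0.0080;  Δφ = +0.0070 rad,  Δλ = -0.1937 rad
q = Δφ/Δψ = 0.8686
d = R·√(Δφ² + q²Δλ²) = 6360·0.16843 = 1071 km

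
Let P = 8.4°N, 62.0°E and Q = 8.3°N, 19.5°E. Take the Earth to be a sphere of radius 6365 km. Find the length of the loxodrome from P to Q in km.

Δψ = ln[tan(π/4+φ₂/2)/tan(π/4+φ₁/2)] = -0.0018;  Δφ = -0.0017 rad,  Δλ = -0.7418 rad
q = Δφ/Δψ = 0.9894
d = R·√(Δφ² + q²Δλ²) = 6365·0.73390 = 4671 km

4671 km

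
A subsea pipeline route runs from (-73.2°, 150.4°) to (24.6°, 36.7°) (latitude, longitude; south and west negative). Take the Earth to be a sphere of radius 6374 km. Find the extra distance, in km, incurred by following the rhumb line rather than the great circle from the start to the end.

845 km

Great circle: cos σ = sin φ₁ sin φ₂ + cos φ₁ cos φ₂ cos Δλ,  σ = 2.0992 rad → d_gc = 13380.2 km
Rhumb line: Δψ = +2.3560, q = Δφ/Δψ = 0.7245, d_rh = R√(Δφ²+q²Δλ²) = 14225.2 km
Excess = 14225.2 − 13380.2 = 845.0 ≈ 845 km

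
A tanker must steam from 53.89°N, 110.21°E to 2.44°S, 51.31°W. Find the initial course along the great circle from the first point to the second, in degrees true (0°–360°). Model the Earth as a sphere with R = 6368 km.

336.8°

N = sin Δλ·cos φ₂ = -0.3167;  D = cos φ₁ sin φ₂ − sin φ₁ cos φ₂ cos Δλ = +0.7404
initial course = atan2(N, D) = 336.84°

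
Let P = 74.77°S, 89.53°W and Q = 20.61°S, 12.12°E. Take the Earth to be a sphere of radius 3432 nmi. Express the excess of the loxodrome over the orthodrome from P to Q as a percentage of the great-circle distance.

8.9%

Great circle: σ = 1.2766 rad → d_gc = Rσ = 4381.2 nmi
Rhumb: Δφ = +0.9453, Δλ = +1.7741, Δψ = +1.6445, q = Δφ/Δψ = 0.5748 → d_rh = R√(Δφ²+q²Δλ²) = 4772.3 nmi
Excess = (4772.3 − 4381.2) / 4381.2 = 391.1 / 4381.2 = 8.93% ≈ 8.9%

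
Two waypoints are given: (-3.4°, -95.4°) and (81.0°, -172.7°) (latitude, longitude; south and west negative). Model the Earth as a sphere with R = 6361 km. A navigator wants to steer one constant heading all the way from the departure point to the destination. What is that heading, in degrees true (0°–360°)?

332.6°

Meridional parts: M(φ₁)=-0.0594, M(φ₂)=+2.5421 → ΔM = +2.6015;  Δλ = -1.3491 rad
tan C = Δλ / ΔM = -0.5186 → C = 332.59°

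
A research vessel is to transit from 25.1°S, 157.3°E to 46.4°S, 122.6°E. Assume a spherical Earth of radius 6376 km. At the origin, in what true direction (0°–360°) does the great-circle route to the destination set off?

223.4°

θ = atan2( sin Δλ·cos φ₂ ,  cos φ₁ sin φ₂ − sin φ₁ cos φ₂ cos Δλ )
  = atan2(-0.3926, -0.4153) = 223.39°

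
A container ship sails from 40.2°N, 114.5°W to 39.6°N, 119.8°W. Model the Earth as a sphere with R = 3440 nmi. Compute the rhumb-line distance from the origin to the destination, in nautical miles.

247 nmi

Rhumb course C = atan2(Δλ, Δψ) with Δψ = ln[tan(π/4+φ₂/2)/tan(π/4+φ₁/2)] = -0.0137, Δλ = -0.0925 → C = 261.61°
d = R·|Δφ| / |cos C| = 3440·0.01047 / 0.14599 = 247 nmi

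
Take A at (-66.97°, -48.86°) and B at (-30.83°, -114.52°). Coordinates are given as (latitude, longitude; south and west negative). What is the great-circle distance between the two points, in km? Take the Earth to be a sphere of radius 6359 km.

cos σ = sin φ₁ sin φ₂ + cos φ₁ cos φ₂ cos Δλ
      = sin(-66.97°)sin(-30.83°) + cos(-66.97°)cos(-30.83°)cos(-65.66°) = 0.6101
σ = 52.403° → d = Rσ = 6359·0.91461 = 5816 km

5816 km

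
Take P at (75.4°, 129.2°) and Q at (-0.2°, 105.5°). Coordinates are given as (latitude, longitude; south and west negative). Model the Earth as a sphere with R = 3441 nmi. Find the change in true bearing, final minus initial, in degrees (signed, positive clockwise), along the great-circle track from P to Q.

Initial bearing θ₁ = atan2(sin Δλ cos φ₂, cos φ₁ sin φ₂ − sin φ₁ cos φ₂ cos Δλ) = 204.38°
Final bearing θ₂ = (initial bearing from the destination back to the start) + 180° = 185.97°
Δθ = θ₂ − θ₁ = -18.4°

-18.4°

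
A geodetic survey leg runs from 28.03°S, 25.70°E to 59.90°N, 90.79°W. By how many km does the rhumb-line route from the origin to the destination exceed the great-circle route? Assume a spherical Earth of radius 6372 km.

Great circle: cos σ = sin φ₁ sin φ₂ + cos φ₁ cos φ₂ cos Δλ,  σ = 2.2193 rad → d_gc = 14141.6 km
Rhumb line: Δψ = +1.8235, q = Δφ/Δψ = 0.8416, d_rh = R√(Δφ²+q²Δλ²) = 14646.2 km
Excess = 14646.2 − 14141.6 = 504.6 ≈ 505 km

505 km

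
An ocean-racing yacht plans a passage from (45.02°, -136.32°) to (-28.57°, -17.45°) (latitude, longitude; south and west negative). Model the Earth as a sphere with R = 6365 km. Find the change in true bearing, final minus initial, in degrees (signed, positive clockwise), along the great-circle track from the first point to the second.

Initial bearing θ₁ = atan2(sin Δλ cos φ₂, cos φ₁ sin φ₂ − sin φ₁ cos φ₂ cos Δλ) = 92.84°
Final bearing θ₂ = (initial bearing from the destination back to the start) + 180° = 126.50°
Δθ = θ₂ − θ₁ = +33.7°

+33.7°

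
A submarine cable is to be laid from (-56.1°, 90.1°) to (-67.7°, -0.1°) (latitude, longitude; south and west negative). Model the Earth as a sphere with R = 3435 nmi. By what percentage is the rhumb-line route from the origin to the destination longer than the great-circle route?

Great circle: σ = 0.6963 rad → d_gc = Rσ = 2391.9 nmi
Rhumb: Δφ = -0.2025, Δλ = -1.5743, Δψ = -0.4359, q = Δφ/Δψ = 0.4645 → d_rh = R√(Δφ²+q²Δλ²) = 2606.3 nmi
Excess = (2606.3 − 2391.9) / 2391.9 = 214.4 / 2391.9 = 8.96% ≈ 9.0%

9.0%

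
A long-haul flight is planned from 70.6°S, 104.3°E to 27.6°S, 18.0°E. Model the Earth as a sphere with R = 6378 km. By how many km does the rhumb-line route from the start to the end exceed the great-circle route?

444 km

Great circle: cos σ = sin φ₁ sin φ₂ + cos φ₁ cos φ₂ cos Δλ,  σ = 1.0973 rad → d_gc = 6998.7 km
Rhumb line: Δψ = +1.2650, q = Δφ/Δψ = 0.5933, d_rh = R√(Δφ²+q²Δλ²) = 7442.8 km
Excess = 7442.8 − 6998.7 = 444.1 ≈ 444 km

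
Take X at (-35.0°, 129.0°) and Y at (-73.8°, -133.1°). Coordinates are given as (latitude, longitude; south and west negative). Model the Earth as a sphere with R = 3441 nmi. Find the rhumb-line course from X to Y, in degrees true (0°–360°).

Meridional parts: M(φ₁)=-0.6528, M(φ₂)=-1.9497 → ΔM = -1.2968;  Δλ = +1.7087 rad
tan C = Δλ / ΔM = -1.3176 → C = 127.20°

127.2°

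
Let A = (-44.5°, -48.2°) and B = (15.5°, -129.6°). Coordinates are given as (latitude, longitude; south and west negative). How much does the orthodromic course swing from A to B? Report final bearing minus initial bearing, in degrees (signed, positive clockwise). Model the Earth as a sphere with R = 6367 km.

Initial bearing θ₁ = atan2(sin Δλ cos φ₂, cos φ₁ sin φ₂ − sin φ₁ cos φ₂ cos Δλ) = 287.02°
Final bearing θ₂ = (initial bearing from the destination back to the start) + 180° = 314.95°
Δθ = θ₂ − θ₁ = +27.9°

+27.9°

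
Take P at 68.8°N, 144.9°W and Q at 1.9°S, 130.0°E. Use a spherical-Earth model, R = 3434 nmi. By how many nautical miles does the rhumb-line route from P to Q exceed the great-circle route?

220 nmi

Great circle: cos σ = sin φ₁ sin φ₂ + cos φ₁ cos φ₂ cos Δλ,  σ = 1.5708 rad → d_gc = 5394.3 nmi
Rhumb line: Δψ = -1.7090, q = Δφ/Δψ = 0.7220, d_rh = R√(Δφ²+q²Δλ²) = 5614.0 nmi
Excess = 5614.0 − 5394.3 = 219.7 ≈ 220 nmi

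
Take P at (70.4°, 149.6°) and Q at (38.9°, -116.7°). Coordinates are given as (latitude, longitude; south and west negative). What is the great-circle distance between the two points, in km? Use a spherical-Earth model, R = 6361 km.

6097 km

Haversine: a = sin²(Δφ/2)+cos φ₁ cos φ₂ sin²(Δλ/2) = 0.21263;  σ = 2·atan2(√a,√(1−a))
σ = 54.919° → d = Rσ = 6361·0.95852 = 6097 km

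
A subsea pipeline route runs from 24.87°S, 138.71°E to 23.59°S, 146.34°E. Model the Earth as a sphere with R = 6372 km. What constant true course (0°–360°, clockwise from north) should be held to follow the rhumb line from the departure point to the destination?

Meridional parts: M(φ₁)=-0.4484, M(φ₂)=-0.4239 → ΔM = +0.0245;  Δλ = +0.1332 rad
tan C = Δλ / ΔM = +5.4357 → C = 79.58°

79.6°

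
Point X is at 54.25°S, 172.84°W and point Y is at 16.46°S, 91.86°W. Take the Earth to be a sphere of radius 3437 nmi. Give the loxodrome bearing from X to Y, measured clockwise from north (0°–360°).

59.3°

Δψ = ln[tan(π/4+φ₂/2)/tan(π/4+φ₁/2)] = +0.8403
Δλ = +1.4134 rad (taken the short way round)
course = atan2(Δλ, Δψ) = 59.27°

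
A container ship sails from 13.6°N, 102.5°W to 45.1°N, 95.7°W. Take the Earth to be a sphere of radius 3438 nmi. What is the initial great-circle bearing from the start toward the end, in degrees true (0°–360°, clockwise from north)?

9.1°

θ = atan2( sin Δλ·cos φ₂ ,  cos φ₁ sin φ₂ − sin φ₁ cos φ₂ cos Δλ )
  = atan2(+0.0836, +0.5237) = 9.07°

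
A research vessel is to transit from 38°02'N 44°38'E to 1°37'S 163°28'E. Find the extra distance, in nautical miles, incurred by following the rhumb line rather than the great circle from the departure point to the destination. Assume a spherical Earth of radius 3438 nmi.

Great circle: cos σ = sin φ₁ sin φ₂ + cos φ₁ cos φ₂ cos Δλ,  σ = 1.9791 rad → d_gc = 6804.3 nmi
Rhumb line: Δψ = -0.7469, q = Δφ/Δψ = 0.9265, d_rh = R√(Δφ²+q²Δλ²) = 7021.6 nmi
Excess = 7021.6 − 6804.3 = 217.3 ≈ 217 nmi

217 nmi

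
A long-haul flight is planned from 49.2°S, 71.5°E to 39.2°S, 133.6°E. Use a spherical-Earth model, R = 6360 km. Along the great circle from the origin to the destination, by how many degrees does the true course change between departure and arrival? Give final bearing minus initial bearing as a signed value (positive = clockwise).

Initial bearing θ₁ = atan2(sin Δλ cos φ₂, cos φ₁ sin φ₂ − sin φ₁ cos φ₂ cos Δλ) = 101.43°
Final bearing θ₂ = (initial bearing from the destination back to the start) + 180° = 55.74°
Δθ = θ₂ − θ₁ = -45.7°

-45.7°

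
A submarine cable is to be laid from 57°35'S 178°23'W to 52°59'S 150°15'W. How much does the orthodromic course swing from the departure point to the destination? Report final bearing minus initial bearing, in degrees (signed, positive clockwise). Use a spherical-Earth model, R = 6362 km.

-23.3°

At departure: θ₁ = atan2(sin Δλ cos φ₂, cos φ₁ sin φ₂ − sin φ₁ cos φ₂ cos Δλ) = 85.94°
At arrival: θ₂ = atan2(sin Δλ cos φ₁, −cos φ₂ sin φ₁ + sin φ₂ cos φ₁ cos Δλ) = 62.65°
Δθ = θ₂ − θ₁ = -23.3°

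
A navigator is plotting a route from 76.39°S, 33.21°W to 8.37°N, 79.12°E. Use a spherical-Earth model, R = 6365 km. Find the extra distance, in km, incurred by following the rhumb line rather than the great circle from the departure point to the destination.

961 km

Great circle: cos σ = sin φ₁ sin φ₂ + cos φ₁ cos φ₂ cos Δλ,  σ = 1.8028 rad → d_gc = 11474.8 km
Rhumb line: Δψ = +2.2725, q = Δφ/Δψ = 0.6510, d_rh = R√(Δφ²+q²Δλ²) = 12435.9 km
Excess = 12435.9 − 11474.8 = 961.1 ≈ 961 km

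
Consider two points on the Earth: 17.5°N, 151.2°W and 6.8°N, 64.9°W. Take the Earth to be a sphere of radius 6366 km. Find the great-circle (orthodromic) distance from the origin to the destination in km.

Haversine: a = sin²(Δφ/2)+cos φ₁ cos φ₂ sin²(Δλ/2) = 0.45164;  σ = 2·atan2(√a,√(1−a))
σ = 84.450° → d = Rσ = 6366·1.47393 = 9383 km

9383 km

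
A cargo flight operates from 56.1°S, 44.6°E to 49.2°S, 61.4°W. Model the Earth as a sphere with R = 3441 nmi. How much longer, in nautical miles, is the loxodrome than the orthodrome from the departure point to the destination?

382 nmi

Great circle: cos σ = sin φ₁ sin φ₂ + cos φ₁ cos φ₂ cos Δλ,  σ = 1.0147 rad → d_gc = 3491.6 nmi
Rhumb line: Δψ = +0.1990, q = Δφ/Δψ = 0.6051, d_rh = R√(Δφ²+q²Δλ²) = 3874.0 nmi
Excess = 3874.0 − 3491.6 = 382.4 ≈ 382 nmi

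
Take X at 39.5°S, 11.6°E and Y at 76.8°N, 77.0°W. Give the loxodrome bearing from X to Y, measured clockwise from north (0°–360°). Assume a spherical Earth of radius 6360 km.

332.0°

Δψ = ln[tan(π/4+φ₂/2)/tan(π/4+φ₁/2)] = +2.9083
Δλ = -1.5464 rad (taken the short way round)
course = atan2(Δλ, Δψ) = 332.00°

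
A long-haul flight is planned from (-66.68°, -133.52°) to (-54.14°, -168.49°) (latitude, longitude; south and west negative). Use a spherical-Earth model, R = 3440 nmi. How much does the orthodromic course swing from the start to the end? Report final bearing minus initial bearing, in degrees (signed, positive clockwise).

+30.8°

At departure: θ₁ = atan2(sin Δλ cos φ₂, cos φ₁ sin φ₂ − sin φ₁ cos φ₂ cos Δλ) = 289.67°
At arrival: θ₂ = atan2(sin Δλ cos φ₁, −cos φ₂ sin φ₁ + sin φ₂ cos φ₁ cos Δλ) = 320.48°
Δθ = θ₂ − θ₁ = +30.8°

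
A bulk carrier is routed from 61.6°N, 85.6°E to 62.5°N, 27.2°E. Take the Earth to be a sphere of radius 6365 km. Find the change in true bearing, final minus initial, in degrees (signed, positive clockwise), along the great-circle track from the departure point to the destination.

At departure: θ₁ = atan2(sin Δλ cos φ₂, cos φ₁ sin φ₂ − sin φ₁ cos φ₂ cos Δλ) = 297.99°
At arrival: θ₂ = atan2(sin Δλ cos φ₁, −cos φ₂ sin φ₁ + sin φ₂ cos φ₁ cos Δλ) = 245.44°
Δθ = θ₂ − θ₁ = -52.6°

-52.6°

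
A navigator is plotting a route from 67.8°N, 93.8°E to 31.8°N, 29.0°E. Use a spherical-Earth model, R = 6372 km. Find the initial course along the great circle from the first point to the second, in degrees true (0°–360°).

260.0°

θ = atan2( sin Δλ·cos φ₂ ,  cos φ₁ sin φ₂ − sin φ₁ cos φ₂ cos Δλ )
  = atan2(-0.7690, -0.1359) = 259.98°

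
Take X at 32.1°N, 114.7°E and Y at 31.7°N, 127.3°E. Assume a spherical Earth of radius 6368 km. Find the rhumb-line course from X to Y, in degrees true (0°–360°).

92.1°

Δψ = ln[tan(π/4+φ₂/2)/tan(π/4+φ₁/2)] = -0.0082
Δλ = +0.2199 rad (taken the short way round)
course = atan2(Δλ, Δψ) = 92.14°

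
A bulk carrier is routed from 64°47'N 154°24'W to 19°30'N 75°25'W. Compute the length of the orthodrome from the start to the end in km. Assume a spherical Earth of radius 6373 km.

cos σ = sin φ₁ sin φ₂ + cos φ₁ cos φ₂ cos Δλ
      = sin(64.78°)sin(19.50°) + cos(64.78°)cos(19.50°)cos(78.98°) = 0.3787
σ = 67.744° → d = Rσ = 6373·1.18236 = 7535 km

7535 km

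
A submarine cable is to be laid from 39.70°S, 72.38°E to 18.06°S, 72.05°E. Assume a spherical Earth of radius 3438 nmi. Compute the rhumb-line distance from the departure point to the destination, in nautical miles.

Δψ = ln[tan(π/4+φ₂/2)/tan(π/4+φ₁/2)] = +0.4355;  Δφ = +0.3777 rad,  Δλ = -0.0058 rad
q = Δφ/Δψ = 0.8672
d = R·√(Δφ² + q²Δλ²) = 3438·0.37772 = 1299 nmi

1299 nmi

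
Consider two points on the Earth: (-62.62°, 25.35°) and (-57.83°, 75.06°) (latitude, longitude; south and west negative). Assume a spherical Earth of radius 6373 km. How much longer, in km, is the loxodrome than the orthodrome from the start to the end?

67 km

Great circle: cos σ = sin φ₁ sin φ₂ + cos φ₁ cos φ₂ cos Δλ,  σ = 0.4275 rad → d_gc = 2724.7 km
Rhumb line: Δψ = +0.1687, q = Δφ/Δψ = 0.4956, d_rh = R√(Δφ²+q²Δλ²) = 2791.4 km
Excess = 2791.4 − 2724.7 = 66.7 ≈ 67 km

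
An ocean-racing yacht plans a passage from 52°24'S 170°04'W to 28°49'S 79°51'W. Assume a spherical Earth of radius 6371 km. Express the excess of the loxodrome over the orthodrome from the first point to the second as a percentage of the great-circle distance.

Great circle: σ = 1.1811 rad → d_gc = Rσ = 7525.1 km
Rhumb: Δφ = +0.4116, Δλ = +1.5746, Δψ = +0.5520, q = Δφ/Δψ = 0.7457 → d_rh = R√(Δφ²+q²Δλ²) = 7927.2 km
Excess = (7927.2 − 7525.1) / 7525.1 = 402.1 / 7525.1 = 5.34% ≈ 5.3%

5.3%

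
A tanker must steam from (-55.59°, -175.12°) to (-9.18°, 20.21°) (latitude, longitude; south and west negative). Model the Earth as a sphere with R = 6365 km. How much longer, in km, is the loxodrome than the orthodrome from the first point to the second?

Great circle: cos σ = sin φ₁ sin φ₂ + cos φ₁ cos φ₂ cos Δλ,  σ = 1.9893 rad → d_gc = 12662.0 km
Rhumb line: Δψ = +1.0114, q = Δφ/Δψ = 0.8009, d_rh = R√(Δφ²+q²Δλ²) = 15531.2 km
Excess = 15531.2 − 12662.0 = 2869.2 ≈ 2869 km

2869 km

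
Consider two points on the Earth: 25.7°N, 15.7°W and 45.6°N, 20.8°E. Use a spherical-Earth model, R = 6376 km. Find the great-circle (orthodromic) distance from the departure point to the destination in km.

3923 km

cos σ = sin φ₁ sin φ₂ + cos φ₁ cos φ₂ cos Δλ
      = sin(25.70°)sin(45.60°) + cos(25.70°)cos(45.60°)cos(36.50°) = 0.8166
σ = 35.251° → d = Rσ = 6376·0.61525 = 3923 km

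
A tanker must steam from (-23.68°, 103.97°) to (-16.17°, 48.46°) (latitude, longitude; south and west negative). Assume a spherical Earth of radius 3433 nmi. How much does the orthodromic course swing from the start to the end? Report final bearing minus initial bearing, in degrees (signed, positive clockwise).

Initial bearing θ₁ = atan2(sin Δλ cos φ₂, cos φ₁ sin φ₂ − sin φ₁ cos φ₂ cos Δλ) = 267.35°
Final bearing θ₂ = (initial bearing from the destination back to the start) + 180° = 287.73°
Δθ = θ₂ − θ₁ = +20.4°

+20.4°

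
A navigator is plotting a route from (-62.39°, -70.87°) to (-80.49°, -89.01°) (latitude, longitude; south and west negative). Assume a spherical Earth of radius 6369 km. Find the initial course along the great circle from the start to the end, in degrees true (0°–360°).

189.2°

N = sin Δλ·cos φ₂ = -0.0514;  D = cos φ₁ sin φ₂ − sin φ₁ cos φ₂ cos Δλ = -0.3180
initial course = atan2(N, D) = 189.19°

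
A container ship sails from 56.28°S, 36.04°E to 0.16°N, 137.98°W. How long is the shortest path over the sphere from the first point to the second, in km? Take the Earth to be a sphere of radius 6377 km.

13765 km

cos σ = sin φ₁ sin φ₂ + cos φ₁ cos φ₂ cos Δλ
      = sin(-56.28°)sin(0.16°) + cos(-56.28°)cos(0.16°)cos(-174.02°) = -0.5544
σ = 123.672° → d = Rσ = 6377·2.15848 = 13765 km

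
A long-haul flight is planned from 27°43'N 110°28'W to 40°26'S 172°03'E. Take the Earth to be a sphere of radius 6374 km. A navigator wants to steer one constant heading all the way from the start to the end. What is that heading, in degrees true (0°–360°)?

226.6°

Δψ = ln[tan(π/4+φ₂/2)/tan(π/4+φ₁/2)] = -1.2766
Δλ = -1.3523 rad (taken the short way round)
course = atan2(Δλ, Δψ) = 226.65°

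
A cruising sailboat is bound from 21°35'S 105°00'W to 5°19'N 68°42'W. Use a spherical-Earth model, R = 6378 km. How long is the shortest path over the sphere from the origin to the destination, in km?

cos σ = sin φ₁ sin φ₂ + cos φ₁ cos φ₂ cos Δλ
      = sin(-21.58°)sin(5.32°) + cos(-21.58°)cos(5.32°)cos(36.30°) = 0.7121
σ = 44.593° → d = Rσ = 6378·0.77830 = 4964 km

4964 km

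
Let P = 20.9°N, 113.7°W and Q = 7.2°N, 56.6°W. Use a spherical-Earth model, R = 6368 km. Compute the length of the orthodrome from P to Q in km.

6308 km

cos σ = sin φ₁ sin φ₂ + cos φ₁ cos φ₂ cos Δλ
      = sin(20.90°)sin(7.20°) + cos(20.90°)cos(7.20°)cos(57.10°) = 0.5481
σ = 56.760° → d = Rσ = 6368·0.99065 = 6308 km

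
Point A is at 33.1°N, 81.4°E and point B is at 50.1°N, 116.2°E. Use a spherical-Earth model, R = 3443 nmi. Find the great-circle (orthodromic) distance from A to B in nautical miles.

Haversine: a = sin²(Δφ/2)+cos φ₁ cos φ₂ sin²(Δλ/2) = 0.06990;  σ = 2·atan2(√a,√(1−a))
σ = 30.661° → d = Rσ = 3443·0.53514 = 1842 nmi

1842 nmi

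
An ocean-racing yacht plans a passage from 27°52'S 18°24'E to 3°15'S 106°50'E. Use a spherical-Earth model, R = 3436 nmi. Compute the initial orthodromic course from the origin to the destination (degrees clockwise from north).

θ = atan2( sin Δλ·cos φ₂ ,  cos φ₁ sin φ₂ − sin φ₁ cos φ₂ cos Δλ )
  = atan2(+0.9980, -0.0374) = 92.14°

92.1°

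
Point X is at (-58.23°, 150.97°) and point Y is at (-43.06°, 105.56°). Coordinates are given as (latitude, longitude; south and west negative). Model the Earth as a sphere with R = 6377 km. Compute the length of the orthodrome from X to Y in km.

3532 km

Haversine: a = sin²(Δφ/2)+cos φ₁ cos φ₂ sin²(Δλ/2) = 0.07474;  σ = 2·atan2(√a,√(1−a))
σ = 31.731° → d = Rσ = 6377·0.55381 = 3532 km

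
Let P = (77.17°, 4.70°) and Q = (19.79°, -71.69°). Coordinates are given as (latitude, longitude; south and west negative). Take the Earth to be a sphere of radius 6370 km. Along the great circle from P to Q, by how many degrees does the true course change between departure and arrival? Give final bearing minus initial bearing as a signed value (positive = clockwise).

At departure: θ₁ = atan2(sin Δλ cos φ₂, cos φ₁ sin φ₂ − sin φ₁ cos φ₂ cos Δλ) = 261.25°
At arrival: θ₂ = atan2(sin Δλ cos φ₁, −cos φ₂ sin φ₁ + sin φ₂ cos φ₁ cos Δλ) = 193.49°
Δθ = θ₂ − θ₁ = -67.8°

-67.8°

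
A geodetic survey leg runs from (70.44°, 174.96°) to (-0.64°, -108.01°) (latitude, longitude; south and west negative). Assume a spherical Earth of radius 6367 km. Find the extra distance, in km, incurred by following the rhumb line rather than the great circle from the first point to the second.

Great circle: cos σ = sin φ₁ sin φ₂ + cos φ₁ cos φ₂ cos Δλ,  σ = 1.5061 rad → d_gc = 9589.6 km
Rhumb line: Δψ = -1.7693, q = Δφ/Δψ = 0.7012, d_rh = R√(Δφ²+q²Δλ²) = 9920.5 km
Excess = 9920.5 − 9589.6 = 330.9 ≈ 331 km

331 km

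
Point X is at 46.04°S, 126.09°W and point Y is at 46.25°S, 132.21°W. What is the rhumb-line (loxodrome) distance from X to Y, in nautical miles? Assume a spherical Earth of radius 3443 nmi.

255 nmi

Δψ = ln[tan(π/4+φ₂/2)/tan(π/4+φ₁/2)] = -0.0053;  Δφ = -0.0037 rad,  Δλ = -0.1068 rad
q = Δφ/Δψ = 0.6928
d = R·√(Δφ² + q²Δλ²) = 3443·0.07410 = 255 nmi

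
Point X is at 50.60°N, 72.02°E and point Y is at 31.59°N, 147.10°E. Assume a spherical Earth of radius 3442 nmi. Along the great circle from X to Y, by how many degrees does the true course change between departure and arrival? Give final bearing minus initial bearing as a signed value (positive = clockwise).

At departure: θ₁ = atan2(sin Δλ cos φ₂, cos φ₁ sin φ₂ − sin φ₁ cos φ₂ cos Δλ) = 78.80°
At arrival: θ₂ = atan2(sin Δλ cos φ₁, −cos φ₂ sin φ₁ + sin φ₂ cos φ₁ cos Δλ) = 133.03°
Δθ = θ₂ − θ₁ = +54.2°

+54.2°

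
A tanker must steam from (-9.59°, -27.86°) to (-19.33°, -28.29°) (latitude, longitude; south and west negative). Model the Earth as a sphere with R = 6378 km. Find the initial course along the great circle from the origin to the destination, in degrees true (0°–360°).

182.4°

N = sin Δλ·cos φ₂ = -0.0071;  D = cos φ₁ sin φ₂ − sin φ₁ cos φ₂ cos Δλ = -0.1692
initial course = atan2(N, D) = 182.40°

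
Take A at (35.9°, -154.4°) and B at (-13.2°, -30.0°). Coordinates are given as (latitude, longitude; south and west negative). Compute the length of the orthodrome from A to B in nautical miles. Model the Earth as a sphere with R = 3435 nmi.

7519 nmi

Haversine: a = sin²(Δφ/2)+cos φ₁ cos φ₂ sin²(Δλ/2) = 0.78973;  σ = 2·atan2(√a,√(1−a))
σ = 125.412° → d = Rσ = 3435·2.18885 = 7519 nmi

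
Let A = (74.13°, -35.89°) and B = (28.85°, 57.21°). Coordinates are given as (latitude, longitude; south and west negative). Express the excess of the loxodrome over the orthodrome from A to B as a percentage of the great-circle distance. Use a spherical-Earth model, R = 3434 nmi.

Great circle: σ = 1.1027 rad → d_gc = Rσ = 3786.7 nmi
Rhumb: Δφ = -0.7903, Δλ = +1.6249, Δψ = -1.4443, q = Δφ/Δψ = 0.5472 → d_rh = R√(Δφ²+q²Δλ²) = 4085.0 nmi
Excess = (4085.0 − 3786.7) / 3786.7 = 298.3 / 3786.7 = 7.88% ≈ 7.9%

7.9%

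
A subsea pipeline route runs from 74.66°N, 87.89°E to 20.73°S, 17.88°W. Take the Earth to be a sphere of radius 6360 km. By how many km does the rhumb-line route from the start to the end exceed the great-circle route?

Great circle: cos σ = sin φ₁ sin φ₂ + cos φ₁ cos φ₂ cos Δλ,  σ = 1.9917 rad → d_gc = 12667.3 km
Rhumb line: Δψ = -2.3749, q = Δφ/Δψ = 0.7010, d_rh = R√(Δφ²+q²Δλ²) = 13411.3 km
Excess = 13411.3 − 12667.3 = 744.0 ≈ 744 km

744 km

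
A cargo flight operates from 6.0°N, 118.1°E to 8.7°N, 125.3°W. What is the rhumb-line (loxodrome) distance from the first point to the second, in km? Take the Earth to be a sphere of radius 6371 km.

Δψ = ln[tan(π/4+φ₂/2)/tan(π/4+φ₁/2)] = +0.0475;  Δφ = +0.0471 rad,  Δλ = +2.0351 rad
q = Δφ/Δψ = 0.9917
d = R·√(Δφ² + q²Δλ²) = 6371·2.01869 = 12861 km

12861 km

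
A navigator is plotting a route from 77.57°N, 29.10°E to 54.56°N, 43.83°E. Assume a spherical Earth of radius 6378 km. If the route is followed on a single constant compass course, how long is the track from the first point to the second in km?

2633 km

Rhumb course C = atan2(Δλ, Δψ) with Δψ = ln[tan(π/4+φ₂/2)/tan(π/4+φ₁/2)] = -1.0764, Δλ = +0.2571 → C = 166.57°
d = R·|Δφ| / |cos C| = 6378·0.40160 / 0.97264 = 2633 km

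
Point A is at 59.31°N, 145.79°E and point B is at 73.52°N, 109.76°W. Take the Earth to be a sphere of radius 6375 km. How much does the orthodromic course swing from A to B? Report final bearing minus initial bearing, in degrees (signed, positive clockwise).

+100.0°

Initial bearing θ₁ = atan2(sin Δλ cos φ₂, cos φ₁ sin φ₂ − sin φ₁ cos φ₂ cos Δλ) = 26.53°
Final bearing θ₂ = (initial bearing from the destination back to the start) + 180° = 126.53°
Δθ = θ₂ − θ₁ = +100.0°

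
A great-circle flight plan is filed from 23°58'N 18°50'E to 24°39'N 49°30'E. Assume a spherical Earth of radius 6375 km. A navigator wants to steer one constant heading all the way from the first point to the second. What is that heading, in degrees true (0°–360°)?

88.6°

Δψ = ln[tan(π/4+φ₂/2)/tan(π/4+φ₁/2)] = +0.0131
Δλ = +0.5352 rad (taken the short way round)
course = atan2(Δλ, Δψ) = 88.60°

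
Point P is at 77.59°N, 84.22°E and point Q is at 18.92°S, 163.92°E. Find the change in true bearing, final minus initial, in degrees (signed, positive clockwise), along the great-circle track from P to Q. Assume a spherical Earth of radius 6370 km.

At departure: θ₁ = atan2(sin Δλ cos φ₂, cos φ₁ sin φ₂ − sin φ₁ cos φ₂ cos Δλ) = 104.16°
At arrival: θ₂ = atan2(sin Δλ cos φ₁, −cos φ₂ sin φ₁ + sin φ₂ cos φ₁ cos Δλ) = 167.27°
Δθ = θ₂ − θ₁ = +63.1°

+63.1°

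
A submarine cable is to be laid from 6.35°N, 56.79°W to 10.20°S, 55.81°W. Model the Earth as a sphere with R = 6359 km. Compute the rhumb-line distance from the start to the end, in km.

Δψ = ln[tan(π/4+φ₂/2)/tan(π/4+φ₁/2)] = -0.2900;  Δφ = -0.2889 rad,  Δλ = +0.0171 rad
q = Δφ/Δψ = 0.9959
d = R·√(Δφ² + q²Δλ²) = 6359·0.28935 = 1840 km

1840 km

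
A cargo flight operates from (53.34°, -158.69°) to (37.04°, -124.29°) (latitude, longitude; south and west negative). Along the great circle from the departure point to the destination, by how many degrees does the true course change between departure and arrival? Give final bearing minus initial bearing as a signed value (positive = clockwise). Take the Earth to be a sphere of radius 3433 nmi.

+25.0°

Initial bearing θ₁ = atan2(sin Δλ cos φ₂, cos φ₁ sin φ₂ − sin φ₁ cos φ₂ cos Δλ) = 110.51°
Final bearing θ₂ = (initial bearing from the destination back to the start) + 180° = 135.53°
Δθ = θ₂ − θ₁ = +25.0°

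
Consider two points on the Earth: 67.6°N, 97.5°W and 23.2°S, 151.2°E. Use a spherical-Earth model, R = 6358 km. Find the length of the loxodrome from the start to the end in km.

13927 km

Rhumb course C = atan2(Δλ, Δψ) with Δψ = ln[tan(π/4+φ₂/2)/tan(π/4+φ₁/2)] = -2.0359, Δλ = -1.9426 → C = 223.66°
d = R·|Δφ| / |cos C| = 6358·1.58476 / 0.72350 = 13927 km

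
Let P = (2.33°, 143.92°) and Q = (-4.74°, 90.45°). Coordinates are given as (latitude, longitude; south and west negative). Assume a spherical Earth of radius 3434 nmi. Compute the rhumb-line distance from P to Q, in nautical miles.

3230 nmi

Δψ = ln[tan(π/4+φ₂/2)/tan(π/4+φ₁/2)] = -0.1235;  Δφ = -0.1234 rad,  Δλ = -0.9332 rad
q = Δφ/Δψ = 0.9991
d = R·√(Δφ² + q²Δλ²) = 3434·0.94056 = 3230 nmi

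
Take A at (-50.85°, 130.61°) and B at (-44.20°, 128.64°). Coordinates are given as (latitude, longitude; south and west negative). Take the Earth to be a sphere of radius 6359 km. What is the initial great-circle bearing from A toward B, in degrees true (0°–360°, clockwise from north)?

N = sin Δλ·cos φ₂ = -0.0246;  D = cos φ₁ sin φ₂ − sin φ₁ cos φ₂ cos Δλ = +0.1155
initial course = atan2(N, D) = 347.95°

348.0°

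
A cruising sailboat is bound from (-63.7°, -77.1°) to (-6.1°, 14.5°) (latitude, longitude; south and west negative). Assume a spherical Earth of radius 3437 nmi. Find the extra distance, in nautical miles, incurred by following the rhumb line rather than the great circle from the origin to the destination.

Great circle: cos σ = sin φ₁ sin φ₂ + cos φ₁ cos φ₂ cos Δλ,  σ = 1.4877 rad → d_gc = 5113.4 nmi
Rhumb line: Δψ = +1.3474, q = Δφ/Δψ = 0.7461, d_rh = R√(Δφ²+q²Δλ²) = 5361.7 nmi
Excess = 5361.7 − 5113.4 = 248.3 ≈ 248 nmi

248 nmi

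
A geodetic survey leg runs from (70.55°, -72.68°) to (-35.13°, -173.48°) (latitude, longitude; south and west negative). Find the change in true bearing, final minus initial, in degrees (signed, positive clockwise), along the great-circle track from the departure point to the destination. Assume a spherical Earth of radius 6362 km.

Initial bearing θ₁ = atan2(sin Δλ cos φ₂, cos φ₁ sin φ₂ − sin φ₁ cos φ₂ cos Δλ) = 266.64°
Final bearing θ₂ = (initial bearing from the destination back to the start) + 180° = 203.98°
Δθ = θ₂ − θ₁ = -62.7°

-62.7°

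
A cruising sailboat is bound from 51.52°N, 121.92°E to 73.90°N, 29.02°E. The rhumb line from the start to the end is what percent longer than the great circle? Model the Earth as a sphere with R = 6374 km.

Great circle: σ = 0.7327 rad → d_gc = Rσ = 4670.0 km
Rhumb: Δφ = +0.3906, Δλ = -1.6214, Δψ = +0.9033, q = Δφ/Δψ = 0.4324 → d_rh = R√(Δφ²+q²Δλ²) = 5115.6 km
Excess = (5115.6 − 4670.0) / 4670.0 = 445.6 / 4670.0 = 9.54% ≈ 9.5%

9.5%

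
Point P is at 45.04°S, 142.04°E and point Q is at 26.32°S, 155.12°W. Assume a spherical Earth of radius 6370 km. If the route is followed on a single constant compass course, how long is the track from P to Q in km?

Rhumb course C = atan2(Δλ, Δψ) with Δψ = ln[tan(π/4+φ₂/2)/tan(π/4+φ₁/2)] = +0.4059, Δλ = +1.0968 → C = 69.69°
d = R·|Δφ| / |cos C| = 6370·0.32673 / 0.34710 = 5996 km

5996 km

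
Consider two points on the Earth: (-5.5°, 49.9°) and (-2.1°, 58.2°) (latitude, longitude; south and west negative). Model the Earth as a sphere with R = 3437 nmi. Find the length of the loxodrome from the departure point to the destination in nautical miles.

Rhumb course C = atan2(Δλ, Δψ) with Δψ = ln[tan(π/4+φ₂/2)/tan(π/4+φ₁/2)] = +0.0595, Δλ = +0.1449 → C = 67.68°
d = R·|Δφ| / |cos C| = 3437·0.05934 / 0.37983 = 537 nmi

537 nmi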